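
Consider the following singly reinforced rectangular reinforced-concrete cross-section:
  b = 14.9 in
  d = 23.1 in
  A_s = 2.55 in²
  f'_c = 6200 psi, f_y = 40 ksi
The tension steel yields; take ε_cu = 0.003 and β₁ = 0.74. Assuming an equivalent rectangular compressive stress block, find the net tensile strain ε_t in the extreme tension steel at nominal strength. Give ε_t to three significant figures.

a = A_s f_y/(0.85 f'_c b) = 1.299 in.
β₁ = 0.74, so c = a/β₁ = 1.299/0.74 = 1.755 in.
From the linear strain diagram with ε_cu = 0.003: ε_t = 0.003 (d − c)/c = 0.003 × (23.1 − 1.755)/1.755 = 0.0365.
Since ε_t ≥ 0.005, the section is tension-controlled.

ε_t ≈ 0.0365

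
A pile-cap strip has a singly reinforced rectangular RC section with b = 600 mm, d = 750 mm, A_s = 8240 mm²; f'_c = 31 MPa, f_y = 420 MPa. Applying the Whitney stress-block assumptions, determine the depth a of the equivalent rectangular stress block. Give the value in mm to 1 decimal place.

T = A_s f_y = 8240 × 420 = 3460800 N = 3460.8 kN.
Setting C = 0.85 f'_c a b equal to T: a = 3460800/(0.85 × 31 × 600) = 218.9 mm.

a ≈ 218.9 mm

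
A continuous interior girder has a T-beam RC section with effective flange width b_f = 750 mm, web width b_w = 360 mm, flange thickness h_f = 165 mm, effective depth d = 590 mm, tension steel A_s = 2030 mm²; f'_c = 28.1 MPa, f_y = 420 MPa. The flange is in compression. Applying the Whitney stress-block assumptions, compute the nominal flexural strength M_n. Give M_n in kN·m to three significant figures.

Tension: T = A_s f_y = 2030 × 420 = 852600 N.
Try a within the flange: a = T/(0.85 f'_c b_f) = 852600/(0.85 × 28.1 × 750) = 47.59 mm.
Since a = 47.59 ≤ h_f = 165 mm, the stress block lies entirely in the flange; analyse as a rectangular beam of width b_f.
M_n = T(d − a/2) = 852600 × (590 − 23.795) = 482.75 × 10⁶ N·mm.
M_n = 482.75 kN·m.

M_n ≈ 483 kN·m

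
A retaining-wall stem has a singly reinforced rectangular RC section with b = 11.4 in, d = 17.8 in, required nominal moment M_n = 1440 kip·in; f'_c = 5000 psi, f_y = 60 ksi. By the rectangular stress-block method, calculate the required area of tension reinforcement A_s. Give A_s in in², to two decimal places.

A_s ≈ 1.42 in²

From M_n = 0.85 f'_c a b (d − a/2):
a = d − √(d² − 2M_n/(0.85 f'_c b)) = 17.8 − √(17.8² − 2 × 1440/(0.85 × 5 × 11.4)) = 1.756 in.
A_s = 0.85 f'_c a b / f_y = 0.85 × 5 × 1.756 × 11.4 / 60 = 1.418 in².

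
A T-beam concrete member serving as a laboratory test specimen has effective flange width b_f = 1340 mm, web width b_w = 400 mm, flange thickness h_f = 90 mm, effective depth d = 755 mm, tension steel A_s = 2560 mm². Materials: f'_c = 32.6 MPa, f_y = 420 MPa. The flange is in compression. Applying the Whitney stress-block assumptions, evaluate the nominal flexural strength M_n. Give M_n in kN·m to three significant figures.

M_n ≈ 796 kN·m

Tension: T = A_s f_y = 2560 × 420 = 1075200 N.
Try a within the flange: a = T/(0.85 f'_c b_f) = 1075200/(0.85 × 32.6 × 1340) = 28.96 mm.
Since a = 28.96 ≤ h_f = 90 mm, the stress block lies entirely in the flange; analyse as a rectangular beam of width b_f.
M_n = T(d − a/2) = 1075200 × (755 − 14.48) = 796.21 × 10⁶ N·mm.
M_n = 796.21 kN·m.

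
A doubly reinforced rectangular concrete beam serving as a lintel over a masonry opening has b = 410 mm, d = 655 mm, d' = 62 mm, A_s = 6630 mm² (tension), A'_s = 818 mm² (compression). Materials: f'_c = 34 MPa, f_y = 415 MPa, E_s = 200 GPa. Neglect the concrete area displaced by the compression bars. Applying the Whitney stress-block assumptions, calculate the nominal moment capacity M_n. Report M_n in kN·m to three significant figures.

Assume both tension and compression steel yield.
Net tension couple steel: A_s − A'_s = 5812 mm².
a = (A_s − A'_s) f_y / (0.85 f'_c b) = 2411980/(0.85 × 34 × 410) = 203.56 mm.
c = a/β₁ = 203.56/0.807 = 252.24 mm; ε'_s = 0.003(c − d')/c = 0.0023 ≥ f_y/E_s = 0.0021, so compression steel does yield.
M_n = (A_s − A'_s) f_y (d − a/2) + A'_s f_y (d − d') = [2411980 × (655 − 101.78) + 339470 × (655 − 62)] × 10⁻⁶ = 1334.36 + 201.31 = 1535.67 kN·m.

M_n ≈ 1540 kN·m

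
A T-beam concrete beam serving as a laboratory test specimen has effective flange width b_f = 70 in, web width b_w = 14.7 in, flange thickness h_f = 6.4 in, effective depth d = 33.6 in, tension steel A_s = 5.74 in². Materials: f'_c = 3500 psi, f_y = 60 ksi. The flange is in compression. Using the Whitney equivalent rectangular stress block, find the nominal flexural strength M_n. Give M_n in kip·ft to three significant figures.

Tension: T = A_s f_y = 5.74 × 60 = 344.4 kips.
Try a within the flange: a = T/(0.85 f'_c b_f) = 344.4/(0.85 × 3.5 × 70) = 1.654 in.
Since a = 1.654 ≤ h_f = 6.4 in, the stress block lies entirely in the flange; analyse as a rectangular beam of width b_f.
M_n = T(d − a/2) = 344.4 × (33.6 − 0.827) = 11287.0 kip·in.
M_n = 11287.0/12 = 940.58 kip·ft.

M_n ≈ 941 kip·ft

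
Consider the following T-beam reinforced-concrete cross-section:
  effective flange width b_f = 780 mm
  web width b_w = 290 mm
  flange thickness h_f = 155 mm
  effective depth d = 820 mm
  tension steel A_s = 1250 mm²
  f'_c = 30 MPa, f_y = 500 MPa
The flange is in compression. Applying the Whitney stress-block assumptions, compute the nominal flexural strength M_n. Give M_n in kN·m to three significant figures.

M_n ≈ 503 kN·m

Tension: T = A_s f_y = 1250 × 500 = 625000 N.
Try a within the flange: a = T/(0.85 f'_c b_f) = 625000/(0.85 × 30 × 780) = 31.42 mm.
Since a = 31.42 ≤ h_f = 155 mm, the stress block lies entirely in the flange; analyse as a rectangular beam of width b_f.
M_n = T(d − a/2) = 625000 × (820 − 15.71) = 502.68 × 10⁶ N·mm.
M_n = 502.68 kN·m.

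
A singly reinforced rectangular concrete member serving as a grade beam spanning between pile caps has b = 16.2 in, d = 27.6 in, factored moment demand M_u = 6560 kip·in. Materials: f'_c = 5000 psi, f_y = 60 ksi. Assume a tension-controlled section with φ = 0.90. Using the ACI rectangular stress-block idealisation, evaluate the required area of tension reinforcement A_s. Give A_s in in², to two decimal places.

A_s ≈ 4.76 in²

M_n = M_u/φ = 6560/0.90 = 7288.89 kip·in.
From M_n = 0.85 f'_c a b (d − a/2):
a = d − √(d² − 2M_n/(0.85 f'_c b)) = 27.6 − √(27.6² − 2 × 7288.89/(0.85 × 5 × 16.2)) = 4.147 in.
A_s = 0.85 f'_c a b / f_y = 0.85 × 5 × 4.147 × 16.2 / 60 = 4.759 in².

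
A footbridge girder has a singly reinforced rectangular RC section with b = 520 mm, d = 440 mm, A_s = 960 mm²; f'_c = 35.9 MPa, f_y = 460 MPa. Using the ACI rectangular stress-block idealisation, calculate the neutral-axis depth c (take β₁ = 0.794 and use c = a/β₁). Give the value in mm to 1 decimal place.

T = A_s f_y = 960 × 460 = 441600 N = 441.6 kN.
Setting C = 0.85 f'_c a b equal to T: a = 441600/(0.85 × 35.9 × 520) = 27.830 mm.
With β₁ = 0.794, c = a/β₁ = 27.830/0.794 = 35.1 mm.

c ≈ 35.1 mm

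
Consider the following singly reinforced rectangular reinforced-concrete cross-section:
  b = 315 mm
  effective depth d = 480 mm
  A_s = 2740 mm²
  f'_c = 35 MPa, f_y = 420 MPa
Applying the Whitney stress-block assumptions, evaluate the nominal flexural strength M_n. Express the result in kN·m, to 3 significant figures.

T = A_s f_y = 2740 × 420 = 1150800 N = 1150.8 kN.
From C = T: a = T/(0.85 f'_c b) = 1150800/(0.85 × 35 × 315) = 122.80 mm.
M_n = T(d − a/2) = 1150.8 kN × (480 − 61.4) mm = 481.72 kN·m.

M_n ≈ 482 kN·m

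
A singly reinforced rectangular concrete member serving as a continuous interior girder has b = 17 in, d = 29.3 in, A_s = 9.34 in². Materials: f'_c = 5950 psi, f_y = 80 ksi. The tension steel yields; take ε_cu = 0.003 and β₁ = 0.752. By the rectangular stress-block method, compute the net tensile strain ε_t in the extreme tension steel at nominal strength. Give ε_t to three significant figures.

ε_t ≈ 0.00461

a = A_s f_y/(0.85 f'_c b) = 8.691 in.
β₁ = 0.752, so c = a/β₁ = 8.691/0.752 = 11.557 in.
From the linear strain diagram with ε_cu = 0.003: ε_t = 0.003 (d − c)/c = 0.003 × (29.3 − 11.557)/11.557 = 0.00461.
ε_t is between 0.004 and 0.005 — transition zone.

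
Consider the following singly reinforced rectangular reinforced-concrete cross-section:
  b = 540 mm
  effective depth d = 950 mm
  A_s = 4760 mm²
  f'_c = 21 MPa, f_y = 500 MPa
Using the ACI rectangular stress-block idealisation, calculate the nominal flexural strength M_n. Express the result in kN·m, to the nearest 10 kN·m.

M_n ≈ 1970 kN·m

T = A_s f_y = 4760 × 500 = 2380000 N = 2380 kN.
From C = T: a = T/(0.85 f'_c b) = 2380000/(0.85 × 21 × 540) = 246.91 mm.
M_n = T(d − a/2) = 2380 kN × (950 − 123.455) mm = 1967.18 kN·m.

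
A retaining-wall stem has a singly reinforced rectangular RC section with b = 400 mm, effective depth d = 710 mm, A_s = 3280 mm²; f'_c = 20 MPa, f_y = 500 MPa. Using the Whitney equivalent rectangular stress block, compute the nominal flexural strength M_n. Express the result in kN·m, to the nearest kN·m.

T = A_s f_y = 3280 × 500 = 1640000 N = 1640 kN.
From C = T: a = T/(0.85 f'_c b) = 1640000/(0.85 × 20 × 400) = 241.18 mm.
M_n = T(d − a/2) = 1640 kN × (710 − 120.59) mm = 966.63 kN·m.

M_n ≈ 967 kN·m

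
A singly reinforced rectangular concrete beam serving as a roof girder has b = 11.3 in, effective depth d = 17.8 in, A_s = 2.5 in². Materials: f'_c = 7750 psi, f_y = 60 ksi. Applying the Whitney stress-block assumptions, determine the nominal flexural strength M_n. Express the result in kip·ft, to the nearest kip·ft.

T = A_s f_y = 2.5 × 60 = 150 kips.
a = T/(0.85 f'_c b) = 150/(0.85 × 7.75 × 11.3) = 2.015 in.
M_n = T(d − a/2) = 150 × (17.8 − 1.0075) = 2518.9 kip·in = 2518.9/12 = 209.91 kip·ft.

M_n ≈ 210 kip·ft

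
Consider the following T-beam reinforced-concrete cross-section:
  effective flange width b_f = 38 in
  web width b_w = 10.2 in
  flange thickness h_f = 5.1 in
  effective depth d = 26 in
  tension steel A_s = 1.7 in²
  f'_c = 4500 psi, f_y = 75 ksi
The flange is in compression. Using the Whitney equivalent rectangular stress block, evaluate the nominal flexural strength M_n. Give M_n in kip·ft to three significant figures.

Tension: T = A_s f_y = 1.7 × 75 = 127.5 kips.
Try a within the flange: a = T/(0.85 f'_c b_f) = 127.5/(0.85 × 4.5 × 38) = 0.877 in.
Since a = 0.877 ≤ h_f = 5.1 in, the stress block lies entirely in the flange; analyse as a rectangular beam of width b_f.
M_n = T(d − a/2) = 127.5 × (26 − 0.4385) = 3259.1 kip·in.
M_n = 3259.1/12 = 271.59 kip·ft.

M_n ≈ 272 kip·ft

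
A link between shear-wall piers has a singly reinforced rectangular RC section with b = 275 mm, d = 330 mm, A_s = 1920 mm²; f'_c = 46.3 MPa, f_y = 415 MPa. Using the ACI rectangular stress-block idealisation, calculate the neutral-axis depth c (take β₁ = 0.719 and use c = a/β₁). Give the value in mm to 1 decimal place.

T = A_s f_y = 1920 × 415 = 796800 N = 796.8 kN.
Setting C = 0.85 f'_c a b equal to T: a = 796800/(0.85 × 46.3 × 275) = 73.624 mm.
With β₁ = 0.719, c = a/β₁ = 73.624/0.719 = 102.4 mm.

c ≈ 102.4 mm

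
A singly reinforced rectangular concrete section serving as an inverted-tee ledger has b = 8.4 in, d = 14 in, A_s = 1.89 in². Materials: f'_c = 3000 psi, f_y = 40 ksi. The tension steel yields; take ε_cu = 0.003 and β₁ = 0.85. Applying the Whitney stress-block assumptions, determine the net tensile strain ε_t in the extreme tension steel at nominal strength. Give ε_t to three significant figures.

ε_t ≈ 0.00712

a = A_s f_y/(0.85 f'_c b) = 3.529 in.
β₁ = 0.85, so c = a/β₁ = 3.529/0.85 = 4.152 in.
From the linear strain diagram with ε_cu = 0.003: ε_t = 0.003 (d − c)/c = 0.003 × (14 − 4.152)/4.152 = 0.00712.
Since ε_t ≥ 0.005, the section is tension-controlled.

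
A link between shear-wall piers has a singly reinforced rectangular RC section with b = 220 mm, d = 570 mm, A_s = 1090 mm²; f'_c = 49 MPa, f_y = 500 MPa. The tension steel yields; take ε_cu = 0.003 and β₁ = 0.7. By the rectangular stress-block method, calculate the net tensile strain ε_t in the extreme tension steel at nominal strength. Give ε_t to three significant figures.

ε_t ≈ 0.0171

a = A_s f_y/(0.85 f'_c b) = 59.48 mm.
β₁ = 0.7, so c = a/β₁ = 59.48/0.7 = 84.97 mm.
From the linear strain diagram with ε_cu = 0.003: ε_t = 0.003 (d − c)/c = 0.003 × (570 − 84.97)/84.97 = 0.0171.
Since ε_t ≥ 0.005, the section is tension-controlled.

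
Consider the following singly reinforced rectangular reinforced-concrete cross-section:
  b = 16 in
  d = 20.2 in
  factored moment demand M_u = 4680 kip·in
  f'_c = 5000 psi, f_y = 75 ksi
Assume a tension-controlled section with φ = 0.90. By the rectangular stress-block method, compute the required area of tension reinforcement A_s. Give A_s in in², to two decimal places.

M_n = M_u/φ = 4680/0.90 = 5200 kip·in.
From M_n = 0.85 f'_c a b (d − a/2):
a = d − √(d² − 2M_n/(0.85 f'_c b)) = 20.2 − √(20.2² − 2 × 5200/(0.85 × 5 × 16)) = 4.228 in.
A_s = 0.85 f'_c a b / f_y = 0.85 × 5 × 4.228 × 16 / 75 = 3.833 in².

A_s ≈ 3.83 in²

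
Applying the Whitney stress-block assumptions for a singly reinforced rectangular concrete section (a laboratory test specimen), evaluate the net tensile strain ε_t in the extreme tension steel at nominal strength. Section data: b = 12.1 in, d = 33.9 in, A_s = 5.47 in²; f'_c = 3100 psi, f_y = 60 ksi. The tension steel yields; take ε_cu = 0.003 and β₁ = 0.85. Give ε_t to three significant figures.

a = A_s f_y/(0.85 f'_c b) = 10.294 in.
β₁ = 0.85, so c = a/β₁ = 10.294/0.85 = 12.111 in.
From the linear strain diagram with ε_cu = 0.003: ε_t = 0.003 (d − c)/c = 0.003 × (33.9 − 12.111)/12.111 = 0.00540.
Since ε_t ≥ 0.005, the section is tension-controlled.

ε_t ≈ 0.00540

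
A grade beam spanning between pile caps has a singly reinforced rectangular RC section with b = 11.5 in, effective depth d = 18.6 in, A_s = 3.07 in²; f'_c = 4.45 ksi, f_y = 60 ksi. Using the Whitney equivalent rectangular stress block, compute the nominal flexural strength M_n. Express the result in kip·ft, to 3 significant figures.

T = A_s f_y = 3.07 × 60 = 184.2 kips.
a = T/(0.85 f'_c b) = 184.2/(0.85 × 4.45 × 11.5) = 4.235 in.
M_n = T(d − a/2) = 184.2 × (18.6 − 2.1175) = 3036.1 kip·in = 3036.1/12 = 253.01 kip·ft.

M_n ≈ 253 kip·ft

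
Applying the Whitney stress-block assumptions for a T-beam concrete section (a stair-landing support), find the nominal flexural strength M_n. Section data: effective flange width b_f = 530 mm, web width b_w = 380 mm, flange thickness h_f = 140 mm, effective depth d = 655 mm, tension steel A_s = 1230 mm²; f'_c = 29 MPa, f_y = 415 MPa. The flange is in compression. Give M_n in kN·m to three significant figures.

M_n ≈ 324 kN·m

Tension: T = A_s f_y = 1230 × 415 = 510450 N.
Try a within the flange: a = T/(0.85 f'_c b_f) = 510450/(0.85 × 29 × 530) = 39.07 mm.
Since a = 39.07 ≤ h_f = 140 mm, the stress block lies entirely in the flange; analyse as a rectangular beam of width b_f.
M_n = T(d − a/2) = 510450 × (655 − 19.535) = 324.37 × 10⁶ N·mm.
M_n = 324.37 kN·m.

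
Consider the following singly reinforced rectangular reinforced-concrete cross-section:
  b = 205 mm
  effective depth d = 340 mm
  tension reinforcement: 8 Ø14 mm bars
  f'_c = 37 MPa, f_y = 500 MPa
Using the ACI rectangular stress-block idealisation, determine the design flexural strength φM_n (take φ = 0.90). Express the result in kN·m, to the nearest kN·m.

A_s = 8 × 154 = 1232 mm².
T = A_s f_y = 1232 × 500 = 616000 N = 616 kN.
From C = T: a = T/(0.85 f'_c b) = 616000/(0.85 × 37 × 205) = 95.54 mm.
M_n = T(d − a/2) = 616 kN × (340 − 47.77) mm = 180.01 kN·m.
φM_n = 0.90 × 180.01 = 162.01 kN·m.

φM_n ≈ 162 kN·m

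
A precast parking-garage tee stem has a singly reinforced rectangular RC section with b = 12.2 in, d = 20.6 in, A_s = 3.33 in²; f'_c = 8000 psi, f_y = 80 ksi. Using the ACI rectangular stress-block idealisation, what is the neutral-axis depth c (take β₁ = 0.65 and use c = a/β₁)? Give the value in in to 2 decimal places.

c ≈ 4.94 in

T = A_s f_y = 3.33 × 80 = 266.4 kips.
a = T/(0.85 f'_c b) = 266.4/(0.85 × 8 × 12.2) = 3.2112 in.
With β₁ = 0.65, c = a/β₁ = 3.2112/0.65 = 4.94 in.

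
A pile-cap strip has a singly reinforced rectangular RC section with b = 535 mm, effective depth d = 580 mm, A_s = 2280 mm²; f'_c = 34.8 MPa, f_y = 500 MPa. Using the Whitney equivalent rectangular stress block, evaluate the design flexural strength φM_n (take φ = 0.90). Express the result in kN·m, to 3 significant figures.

φM_n ≈ 558 kN·m

T = A_s f_y = 2280 × 500 = 1140000 N = 1140 kN.
From C = T: a = T/(0.85 f'_c b) = 1140000/(0.85 × 34.8 × 535) = 72.04 mm.
M_n = T(d − a/2) = 1140 kN × (580 − 36.02) mm = 620.14 kN·m.
φM_n = 0.90 × 620.14 = 558.13 kN·m.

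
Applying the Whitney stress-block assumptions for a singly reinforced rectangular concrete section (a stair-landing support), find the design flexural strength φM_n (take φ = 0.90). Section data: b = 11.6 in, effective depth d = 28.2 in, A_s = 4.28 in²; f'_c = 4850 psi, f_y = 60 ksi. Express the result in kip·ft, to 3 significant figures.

T = A_s f_y = 4.28 × 60 = 256.8 kips.
a = T/(0.85 f'_c b) = 256.8/(0.85 × 4.85 × 11.6) = 5.370 in.
M_n = T(d − a/2) = 256.8 × (28.2 − 2.685) = 6552.3 kip·in = 6552.3/12 = 546.03 kip·ft.
φM_n = 0.90 × 546.03 = 491.43 kip·ft.

φM_n ≈ 491 kip·ft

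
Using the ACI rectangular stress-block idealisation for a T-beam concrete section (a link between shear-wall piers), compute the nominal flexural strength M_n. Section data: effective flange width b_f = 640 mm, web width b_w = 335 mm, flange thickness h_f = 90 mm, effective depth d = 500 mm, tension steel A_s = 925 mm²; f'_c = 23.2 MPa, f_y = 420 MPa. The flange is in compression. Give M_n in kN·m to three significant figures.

M_n ≈ 188 kN·m

Tension: T = A_s f_y = 925 × 420 = 388500 N.
Try a within the flange: a = T/(0.85 f'_c b_f) = 388500/(0.85 × 23.2 × 640) = 30.78 mm.
Since a = 30.78 ≤ h_f = 90 mm, the stress block lies entirely in the flange; analyse as a rectangular beam of width b_f.
M_n = T(d − a/2) = 388500 × (500 − 15.39) = 188.27 × 10⁶ N·mm.
M_n = 188.27 kN·m.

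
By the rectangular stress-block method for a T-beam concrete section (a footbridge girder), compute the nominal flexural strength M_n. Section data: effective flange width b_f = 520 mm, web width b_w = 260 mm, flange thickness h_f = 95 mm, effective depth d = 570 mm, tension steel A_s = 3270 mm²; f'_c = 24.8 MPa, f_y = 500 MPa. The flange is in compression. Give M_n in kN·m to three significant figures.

Tension: T = A_s f_y = 3270 × 500 = 1635000 N.
Try a within the flange: a = T/(0.85 f'_c b_f) = 1635000/(0.85 × 24.8 × 520) = 149.16 mm.
a = 149.16 > h_f = 95 mm: the block extends into the web. Split into flange-overhang and web parts.
C_f = 0.85 f'_c (b_f − b_w) h_f = 0.85 × 24.8 × (520 − 260) × 95 = 520676 N.
Remaining web compression depth: a_w = (T − C_f)/(0.85 f'_c b_w) = (1635000 − 520676)/(0.85 × 24.8 × 260) = 203.31 mm.
M_n = C_f(d − h_f/2) + (T − C_f)(d − a_w/2) = 520676 × (570 − 47.5) + 1114324 × (570 − 101.655) = 272.05 + 521.89 = 793.94 × 10⁶ N·mm.
M_n = 793.94 kN·m.

M_n ≈ 794 kN·m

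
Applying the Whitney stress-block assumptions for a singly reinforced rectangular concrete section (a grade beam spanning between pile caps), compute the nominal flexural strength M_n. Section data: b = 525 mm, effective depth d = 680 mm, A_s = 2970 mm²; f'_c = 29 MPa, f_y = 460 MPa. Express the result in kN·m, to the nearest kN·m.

M_n ≈ 857 kN·m

T = A_s f_y = 2970 × 460 = 1366200 N = 1366.2 kN.
From C = T: a = T/(0.85 f'_c b) = 1366200/(0.85 × 29 × 525) = 105.57 mm.
M_n = T(d − a/2) = 1366.2 kN × (680 − 52.785) mm = 856.90 kN·m.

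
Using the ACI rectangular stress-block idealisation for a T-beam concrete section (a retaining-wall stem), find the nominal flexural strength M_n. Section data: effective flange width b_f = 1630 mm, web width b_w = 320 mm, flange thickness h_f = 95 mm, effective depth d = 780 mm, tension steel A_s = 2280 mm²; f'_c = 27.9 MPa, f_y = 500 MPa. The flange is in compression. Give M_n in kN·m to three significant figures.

Tension: T = A_s f_y = 2280 × 500 = 1140000 N.
Try a within the flange: a = T/(0.85 f'_c b_f) = 1140000/(0.85 × 27.9 × 1630) = 29.49 mm.
Since a = 29.49 ≤ h_f = 95 mm, the stress block lies entirely in the flange; analyse as a rectangular beam of width b_f.
M_n = T(d − a/2) = 1140000 × (780 − 14.745) = 872.39 × 10⁶ N·mm.
M_n = 872.39 kN·m.

M_n ≈ 872 kN·m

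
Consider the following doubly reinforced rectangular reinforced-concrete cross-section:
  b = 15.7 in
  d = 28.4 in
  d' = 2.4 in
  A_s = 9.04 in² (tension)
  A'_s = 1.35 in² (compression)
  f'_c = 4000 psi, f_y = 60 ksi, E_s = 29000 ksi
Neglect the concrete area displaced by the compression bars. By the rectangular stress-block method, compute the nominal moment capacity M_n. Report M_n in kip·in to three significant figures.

Assume both steels yield.
a = (A_s − A'_s) f_y/(0.85 f'_c b) = (9.04 − 1.35) × 60/(0.85 × 4 × 15.7) = 8.644 in.
c = a/β₁ = 8.644/0.85 = 10.169 in; ε'_s = 0.003(c − d')/c = 0.0023 ≥ ε_y = 0.0021, so the compression steel yields.
M_n = (A_s − A'_s) f_y (d − a/2) + A'_s f_y (d − d') = 461.4 × (28.4 − 4.322) + 81 × (28.4 − 2.4) = 11109.6 + 2106.0 = 13215.6 kip·in.

M_n ≈ 13200 kip·in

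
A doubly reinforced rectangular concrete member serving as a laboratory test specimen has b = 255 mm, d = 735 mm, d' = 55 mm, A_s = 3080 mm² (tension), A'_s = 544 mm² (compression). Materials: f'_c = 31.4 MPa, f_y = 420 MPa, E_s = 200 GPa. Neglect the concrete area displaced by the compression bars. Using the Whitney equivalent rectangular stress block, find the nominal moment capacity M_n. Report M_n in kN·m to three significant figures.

M_n ≈ 855 kN·m

Assume both tension and compression steel yield.
Net tension couple steel: A_s − A'_s = 2536 mm².
a = (A_s − A'_s) f_y / (0.85 f'_c b) = 1065120/(0.85 × 31.4 × 255) = 156.50 mm.
c = a/β₁ = 156.50/0.826 = 189.47 mm; ε'_s = 0.003(c − d')/c = 0.0021 ≥ f_y/E_s = 0.0021, so compression steel does yield.
M_n = (A_s − A'_s) f_y (d − a/2) + A'_s f_y (d − d') = [1065120 × (735 − 78.25) + 228480 × (735 − 55)] × 10⁻⁶ = 699.52 + 155.37 = 854.89 kN·m.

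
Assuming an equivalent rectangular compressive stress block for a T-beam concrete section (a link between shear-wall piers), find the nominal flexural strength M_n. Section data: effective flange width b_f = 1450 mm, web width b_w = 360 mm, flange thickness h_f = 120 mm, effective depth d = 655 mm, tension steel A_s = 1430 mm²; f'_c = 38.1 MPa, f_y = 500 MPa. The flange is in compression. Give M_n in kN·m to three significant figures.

Tension: T = A_s f_y = 1430 × 500 = 715000 N.
Try a within the flange: a = T/(0.85 f'_c b_f) = 715000/(0.85 × 38.1 × 1450) = 15.23 mm.
Since a = 15.23 ≤ h_f = 120 mm, the stress block lies entirely in the flange; analyse as a rectangular beam of width b_f.
M_n = T(d − a/2) = 715000 × (655 − 7.615) = 462.88 × 10⁶ N·mm.
M_n = 462.88 kN·m.

M_n ≈ 463 kN·m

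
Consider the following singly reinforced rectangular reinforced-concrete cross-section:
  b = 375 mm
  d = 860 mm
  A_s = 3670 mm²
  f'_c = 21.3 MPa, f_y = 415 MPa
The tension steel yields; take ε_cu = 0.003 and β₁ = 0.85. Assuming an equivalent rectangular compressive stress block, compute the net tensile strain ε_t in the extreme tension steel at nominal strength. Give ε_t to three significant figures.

a = A_s f_y/(0.85 f'_c b) = 224.33 mm.
β₁ = 0.85, so c = a/β₁ = 224.33/0.85 = 263.92 mm.
From the linear strain diagram with ε_cu = 0.003: ε_t = 0.003 (d − c)/c = 0.003 × (860 − 263.92)/263.92 = 0.00678.
Since ε_t ≥ 0.005, the section is tension-controlled.

ε_t ≈ 0.00678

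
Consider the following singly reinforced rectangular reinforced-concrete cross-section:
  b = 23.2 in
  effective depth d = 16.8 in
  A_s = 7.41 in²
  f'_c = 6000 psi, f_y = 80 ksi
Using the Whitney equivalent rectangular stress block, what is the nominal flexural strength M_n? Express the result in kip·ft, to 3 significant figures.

M_n ≈ 706 kip·ft

T = A_s f_y = 7.41 × 80 = 592.8 kips.
a = T/(0.85 f'_c b) = 592.8/(0.85 × 6 × 23.2) = 5.010 in.
M_n = T(d − a/2) = 592.8 × (16.8 − 2.505) = 8474.1 kip·in = 8474.1/12 = 706.18 kip·ft.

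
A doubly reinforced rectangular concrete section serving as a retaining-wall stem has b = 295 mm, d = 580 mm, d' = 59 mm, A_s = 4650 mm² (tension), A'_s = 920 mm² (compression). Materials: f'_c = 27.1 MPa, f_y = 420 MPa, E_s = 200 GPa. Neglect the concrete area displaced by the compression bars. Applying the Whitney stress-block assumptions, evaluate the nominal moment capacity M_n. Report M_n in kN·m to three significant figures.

M_n ≈ 929 kN·m

Assume both tension and compression steel yield.
Net tension couple steel: A_s − A'_s = 3730 mm².
a = (A_s − A'_s) f_y / (0.85 f'_c b) = 1566600/(0.85 × 27.1 × 295) = 230.54 mm.
c = a/β₁ = 230.54/0.85 = 271.22 mm; ε'_s = 0.003(c − d')/c = 0.0023 ≥ f_y/E_s = 0.0021, so compression steel does yield.
M_n = (A_s − A'_s) f_y (d − a/2) + A'_s f_y (d − d') = [1566600 × (580 − 115.27) + 386400 × (580 − 59)] × 10⁻⁶ = 728.05 + 201.31 = 929.36 kN·m.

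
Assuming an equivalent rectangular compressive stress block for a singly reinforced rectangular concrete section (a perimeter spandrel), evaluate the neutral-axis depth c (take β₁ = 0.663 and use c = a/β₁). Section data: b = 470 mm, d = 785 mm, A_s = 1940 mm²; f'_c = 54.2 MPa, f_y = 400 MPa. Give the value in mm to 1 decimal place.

c ≈ 54.1 mm

T = A_s f_y = 1940 × 400 = 776000 N = 776 kN.
Setting C = 0.85 f'_c a b equal to T: a = 776000/(0.85 × 54.2 × 470) = 35.838 mm.
With β₁ = 0.663, c = a/β₁ = 35.838/0.663 = 54.1 mm.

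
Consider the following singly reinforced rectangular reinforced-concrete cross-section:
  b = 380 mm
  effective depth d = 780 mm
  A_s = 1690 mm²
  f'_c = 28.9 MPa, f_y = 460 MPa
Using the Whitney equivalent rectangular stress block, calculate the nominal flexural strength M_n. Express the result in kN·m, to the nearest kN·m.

T = A_s f_y = 1690 × 460 = 777400 N = 777.4 kN.
From C = T: a = T/(0.85 f'_c b) = 777400/(0.85 × 28.9 × 380) = 83.28 mm.
M_n = T(d − a/2) = 777.4 kN × (780 − 41.64) mm = 574.00 kN·m.

M_n ≈ 574 kN·m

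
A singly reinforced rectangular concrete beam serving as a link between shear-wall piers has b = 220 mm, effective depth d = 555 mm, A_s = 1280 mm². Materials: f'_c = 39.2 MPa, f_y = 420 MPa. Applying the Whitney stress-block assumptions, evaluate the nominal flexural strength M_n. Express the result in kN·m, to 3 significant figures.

T = A_s f_y = 1280 × 420 = 537600 N = 537.6 kN.
From C = T: a = T/(0.85 f'_c b) = 537600/(0.85 × 39.2 × 220) = 73.34 mm.
M_n = T(d − a/2) = 537.6 kN × (555 − 36.67) mm = 278.65 kN·m.

M_n ≈ 279 kN·m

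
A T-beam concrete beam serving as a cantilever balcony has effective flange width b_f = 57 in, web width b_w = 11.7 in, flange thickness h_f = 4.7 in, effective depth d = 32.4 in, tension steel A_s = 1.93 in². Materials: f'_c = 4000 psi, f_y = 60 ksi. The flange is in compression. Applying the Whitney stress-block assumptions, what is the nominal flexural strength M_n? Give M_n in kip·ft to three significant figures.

Tension: T = A_s f_y = 1.93 × 60 = 115.8 kips.
Try a within the flange: a = T/(0.85 f'_c b_f) = 115.8/(0.85 × 4 × 57) = 0.598 in.
Since a = 0.598 ≤ h_f = 4.7 in, the stress block lies entirely in the flange; analyse as a rectangular beam of width b_f.
M_n = T(d − a/2) = 115.8 × (32.4 − 0.299) = 3717.3 kip·in.
M_n = 3717.3/12 = 309.78 kip·ft.

M_n ≈ 310 kip·ft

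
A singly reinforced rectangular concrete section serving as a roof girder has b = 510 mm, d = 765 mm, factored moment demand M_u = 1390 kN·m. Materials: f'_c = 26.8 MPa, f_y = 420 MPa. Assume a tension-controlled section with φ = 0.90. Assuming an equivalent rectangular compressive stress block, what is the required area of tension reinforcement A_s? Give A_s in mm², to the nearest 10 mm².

M_n = M_u/φ = 1390/0.90 = 1544.44 kN·m.
With M_n = 0.85 f'_c a b (d − a/2), solve the quadratic for a:
a = d − √(d² − 2M_n/(0.85 f'_c b)) = 765 − √(765² − 2 × 1544.44×10⁶/(0.85 × 26.8 × 510)) = 199.89 mm.
A_s = 0.85 f'_c a b / f_y = 0.85 × 26.8 × 199.89 × 510 / 420 = 5529.2 mm².

A_s ≈ 5530 mm²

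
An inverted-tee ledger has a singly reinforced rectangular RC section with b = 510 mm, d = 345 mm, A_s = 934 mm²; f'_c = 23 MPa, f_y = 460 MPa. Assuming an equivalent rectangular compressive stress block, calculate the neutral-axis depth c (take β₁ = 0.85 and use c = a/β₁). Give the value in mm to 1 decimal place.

T = A_s f_y = 934 × 460 = 429640 N = 429.64 kN.
Setting C = 0.85 f'_c a b equal to T: a = 429640/(0.85 × 23 × 510) = 43.091 mm.
With β₁ = 0.85, c = a/β₁ = 43.091/0.85 = 50.7 mm.

c ≈ 50.7 mm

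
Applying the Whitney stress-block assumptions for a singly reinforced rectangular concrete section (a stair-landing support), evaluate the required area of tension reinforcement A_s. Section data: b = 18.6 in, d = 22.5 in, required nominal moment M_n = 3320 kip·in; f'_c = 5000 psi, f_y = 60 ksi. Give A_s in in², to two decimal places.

A_s ≈ 2.57 in²

From M_n = 0.85 f'_c a b (d − a/2):
a = d − √(d² − 2M_n/(0.85 f'_c b)) = 22.5 − √(22.5² − 2 × 3320/(0.85 × 5 × 18.6)) = 1.951 in.
A_s = 0.85 f'_c a b / f_y = 0.85 × 5 × 1.951 × 18.6 / 60 = 2.570 in².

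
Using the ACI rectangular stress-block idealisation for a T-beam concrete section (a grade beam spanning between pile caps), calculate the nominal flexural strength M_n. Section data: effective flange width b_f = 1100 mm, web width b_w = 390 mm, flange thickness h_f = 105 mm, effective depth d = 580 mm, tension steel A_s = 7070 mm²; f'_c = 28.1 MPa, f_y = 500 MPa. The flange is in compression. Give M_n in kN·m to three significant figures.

Tension: T = A_s f_y = 7070 × 500 = 3535000 N.
Try a within the flange: a = T/(0.85 f'_c b_f) = 3535000/(0.85 × 28.1 × 1100) = 134.55 mm.
a = 134.55 > h_f = 105 mm: the block extends into the web. Split into flange-overhang and web parts.
C_f = 0.85 f'_c (b_f − b_w) h_f = 0.85 × 28.1 × (1100 − 390) × 105 = 1780627 N.
Remaining web compression depth: a_w = (T − C_f)/(0.85 f'_c b_w) = (3535000 − 1780627)/(0.85 × 28.1 × 390) = 188.34 mm.
M_n = C_f(d − h_f/2) + (T − C_f)(d − a_w/2) = 1780627 × (580 − 52.5) + 1754373 × (580 − 94.17) = 939.28 + 852.33 = 1791.61 × 10⁶ N·mm.
M_n = 1791.61 kN·m.

M_n ≈ 1790 kN·m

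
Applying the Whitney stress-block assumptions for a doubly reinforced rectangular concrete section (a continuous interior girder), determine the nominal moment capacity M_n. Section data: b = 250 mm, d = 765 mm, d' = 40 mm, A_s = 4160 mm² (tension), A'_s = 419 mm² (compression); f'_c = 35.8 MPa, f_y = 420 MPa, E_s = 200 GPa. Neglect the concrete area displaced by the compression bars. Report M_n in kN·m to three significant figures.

M_n ≈ 1170 kN·m

Assume both tension and compression steel yield.
Net tension couple steel: A_s − A'_s = 3741 mm².
a = (A_s − A'_s) f_y / (0.85 f'_c b) = 1571220/(0.85 × 35.8 × 250) = 206.54 mm.
c = a/β₁ = 206.54/0.794 = 260.13 mm; ε'_s = 0.003(c − d')/c = 0.0025 ≥ f_y/E_s = 0.0021, so compression steel does yield.
M_n = (A_s − A'_s) f_y (d − a/2) + A'_s f_y (d − d') = [1571220 × (765 − 103.27) + 175980 × (765 − 40)] × 10⁻⁶ = 1039.72 + 127.59 = 1167.31 kN·m.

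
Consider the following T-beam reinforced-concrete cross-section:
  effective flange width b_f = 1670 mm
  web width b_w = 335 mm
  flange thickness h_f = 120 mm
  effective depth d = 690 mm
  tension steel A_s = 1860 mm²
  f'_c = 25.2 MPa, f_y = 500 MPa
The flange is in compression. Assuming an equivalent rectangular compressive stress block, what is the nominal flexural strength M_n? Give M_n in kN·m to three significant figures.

M_n ≈ 630 kN·m

Tension: T = A_s f_y = 1860 × 500 = 930000 N.
Try a within the flange: a = T/(0.85 f'_c b_f) = 930000/(0.85 × 25.2 × 1670) = 26.00 mm.
Since a = 26.00 ≤ h_f = 120 mm, the stress block lies entirely in the flange; analyse as a rectangular beam of width b_f.
M_n = T(d − a/2) = 930000 × (690 − 13) = 629.61 × 10⁶ N·mm.
M_n = 629.61 kN·m.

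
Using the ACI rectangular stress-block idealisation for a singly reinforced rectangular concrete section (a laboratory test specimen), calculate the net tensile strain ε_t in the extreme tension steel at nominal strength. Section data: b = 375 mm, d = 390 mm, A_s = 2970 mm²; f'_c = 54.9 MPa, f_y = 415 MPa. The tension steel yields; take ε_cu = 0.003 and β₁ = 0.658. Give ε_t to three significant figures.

a = A_s f_y/(0.85 f'_c b) = 70.43 mm.
β₁ = 0.658, so c = a/β₁ = 70.43/0.658 = 107.04 mm.
From the linear strain diagram with ε_cu = 0.003: ε_t = 0.003 (d − c)/c = 0.003 × (390 − 107.04)/107.04 = 0.00793.
Since ε_t ≥ 0.005, the section is tension-controlled.

ε_t ≈ 0.00793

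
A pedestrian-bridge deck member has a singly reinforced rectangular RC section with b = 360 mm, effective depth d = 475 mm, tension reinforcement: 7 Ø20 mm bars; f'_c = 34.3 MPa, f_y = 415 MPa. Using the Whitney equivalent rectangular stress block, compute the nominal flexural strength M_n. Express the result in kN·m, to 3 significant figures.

M_n ≈ 394 kN·m

A_s = 7 × 314 = 2198 mm².
T = A_s f_y = 2198 × 415 = 912170 N = 912.17 kN.
From C = T: a = T/(0.85 f'_c b) = 912170/(0.85 × 34.3 × 360) = 86.91 mm.
M_n = T(d − a/2) = 912.17 kN × (475 − 43.455) mm = 393.64 kN·m.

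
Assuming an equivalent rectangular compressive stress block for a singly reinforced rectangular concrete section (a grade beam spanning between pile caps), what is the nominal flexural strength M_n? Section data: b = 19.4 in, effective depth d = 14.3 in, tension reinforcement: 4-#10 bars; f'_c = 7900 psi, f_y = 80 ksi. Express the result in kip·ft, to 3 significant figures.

M_n ≈ 431 kip·ft

A_s = 4 × 1.27 = 5.08 in².
T = A_s f_y = 5.08 × 80 = 406.4 kips.
a = T/(0.85 f'_c b) = 406.4/(0.85 × 7.9 × 19.4) = 3.120 in.
M_n = T(d − a/2) = 406.4 × (14.3 − 1.56) = 5177.5 kip·in = 5177.5/12 = 431.46 kip·ft.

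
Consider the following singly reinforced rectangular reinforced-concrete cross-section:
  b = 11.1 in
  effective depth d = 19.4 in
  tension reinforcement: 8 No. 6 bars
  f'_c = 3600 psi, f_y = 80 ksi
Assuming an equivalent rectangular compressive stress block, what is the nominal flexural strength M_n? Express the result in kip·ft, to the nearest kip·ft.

M_n ≈ 358 kip·ft

A_s = 8 × 0.44 = 3.52 in².
T = A_s f_y = 3.52 × 80 = 281.6 kips.
a = T/(0.85 f'_c b) = 281.6/(0.85 × 3.6 × 11.1) = 8.291 in.
M_n = T(d − a/2) = 281.6 × (19.4 − 4.1455) = 4295.7 kip·in = 4295.7/12 = 357.98 kip·ft.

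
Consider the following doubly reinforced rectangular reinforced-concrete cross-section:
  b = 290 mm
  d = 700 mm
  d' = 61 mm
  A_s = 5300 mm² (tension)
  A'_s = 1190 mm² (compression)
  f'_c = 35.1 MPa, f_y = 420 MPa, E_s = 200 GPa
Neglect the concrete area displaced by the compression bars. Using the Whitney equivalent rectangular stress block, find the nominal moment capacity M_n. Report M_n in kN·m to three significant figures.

M_n ≈ 1360 kN·m

Assume both tension and compression steel yield.
Net tension couple steel: A_s − A'_s = 4110 mm².
a = (A_s − A'_s) f_y / (0.85 f'_c b) = 1726200/(0.85 × 35.1 × 290) = 199.51 mm.
c = a/β₁ = 199.51/0.799 = 249.70 mm; ε'_s = 0.003(c − d')/c = 0.0023 ≥ f_y/E_s = 0.0021, so compression steel does yield.
M_n = (A_s − A'_s) f_y (d − a/2) + A'_s f_y (d − d') = [1726200 × (700 − 99.755) + 499800 × (700 − 61)] × 10⁻⁶ = 1036.14 + 319.37 = 1355.51 kN·m.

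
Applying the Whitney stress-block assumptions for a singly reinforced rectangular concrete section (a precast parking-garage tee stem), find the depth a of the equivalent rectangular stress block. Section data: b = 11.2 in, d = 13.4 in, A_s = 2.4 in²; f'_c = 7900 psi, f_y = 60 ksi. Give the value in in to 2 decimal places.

T = A_s f_y = 2.4 × 60 = 144 kips.
a = T/(0.85 f'_c b) = 144/(0.85 × 7.9 × 11.2) = 1.91 in.

a ≈ 1.91 in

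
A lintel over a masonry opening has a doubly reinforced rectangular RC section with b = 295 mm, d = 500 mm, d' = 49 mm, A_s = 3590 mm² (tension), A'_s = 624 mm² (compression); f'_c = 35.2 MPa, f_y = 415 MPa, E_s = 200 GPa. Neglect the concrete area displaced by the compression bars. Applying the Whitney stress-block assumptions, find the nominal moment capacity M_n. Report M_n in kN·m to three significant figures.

Assume both tension and compression steel yield.
Net tension couple steel: A_s − A'_s = 2966 mm².
a = (A_s − A'_s) f_y / (0.85 f'_c b) = 1230890/(0.85 × 35.2 × 295) = 139.46 mm.
c = a/β₁ = 139.46/0.799 = 174.54 mm; ε'_s = 0.003(c − d')/c = 0.0022 ≥ f_y/E_s = 0.0021, so compression steel does yield.
M_n = (A_s − A'_s) f_y (d − a/2) + A'_s f_y (d − d') = [1230890 × (500 − 69.73) + 258960 × (500 − 49)] × 10⁻⁶ = 529.62 + 116.79 = 646.41 kN·m.

M_n ≈ 646 kN·m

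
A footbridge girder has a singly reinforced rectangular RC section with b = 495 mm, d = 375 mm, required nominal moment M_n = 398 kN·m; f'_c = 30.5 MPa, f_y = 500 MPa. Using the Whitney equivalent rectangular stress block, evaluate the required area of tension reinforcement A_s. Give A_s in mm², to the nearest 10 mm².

A_s ≈ 2430 mm²

With M_n = 0.85 f'_c a b (d − a/2), solve the quadratic for a:
a = d − √(d² − 2M_n/(0.85 f'_c b)) = 375 − √(375² − 2 × 398×10⁶/(0.85 × 30.5 × 495)) = 94.65 mm.
A_s = 0.85 f'_c a b / f_y = 0.85 × 30.5 × 94.65 × 495 / 500 = 2429.3 mm².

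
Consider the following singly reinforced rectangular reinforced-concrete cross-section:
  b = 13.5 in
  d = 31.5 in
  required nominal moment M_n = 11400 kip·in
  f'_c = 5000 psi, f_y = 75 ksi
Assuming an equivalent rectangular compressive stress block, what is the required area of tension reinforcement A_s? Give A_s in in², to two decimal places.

A_s ≈ 5.44 in²

From M_n = 0.85 f'_c a b (d − a/2):
a = d − √(d² − 2M_n/(0.85 f'_c b)) = 31.5 − √(31.5² − 2 × 11400/(0.85 × 5 × 13.5)) = 7.110 in.
A_s = 0.85 f'_c a b / f_y = 0.85 × 5 × 7.110 × 13.5 / 75 = 5.439 in².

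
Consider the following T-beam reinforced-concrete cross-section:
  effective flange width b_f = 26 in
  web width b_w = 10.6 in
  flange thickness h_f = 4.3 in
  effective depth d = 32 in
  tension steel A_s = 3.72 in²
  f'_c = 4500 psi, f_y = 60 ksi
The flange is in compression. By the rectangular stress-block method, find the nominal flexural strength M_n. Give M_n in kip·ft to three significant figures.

M_n ≈ 574 kip·ft

Tension: T = A_s f_y = 3.72 × 60 = 223.2 kips.
Try a within the flange: a = T/(0.85 f'_c b_f) = 223.2/(0.85 × 4.5 × 26) = 2.244 in.
Since a = 2.244 ≤ h_f = 4.3 in, the stress block lies entirely in the flange; analyse as a rectangular beam of width b_f.
M_n = T(d − a/2) = 223.2 × (32 − 1.122) = 6892.0 kip·in.
M_n = 6892.0/12 = 574.33 kip·ft.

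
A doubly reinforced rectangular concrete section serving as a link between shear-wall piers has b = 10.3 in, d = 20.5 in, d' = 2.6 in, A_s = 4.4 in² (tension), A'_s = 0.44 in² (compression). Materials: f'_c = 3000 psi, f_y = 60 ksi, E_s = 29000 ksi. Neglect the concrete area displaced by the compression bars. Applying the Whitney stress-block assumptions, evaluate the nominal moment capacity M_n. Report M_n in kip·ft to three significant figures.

Assume both steels yield.
a = (A_s − A'_s) f_y/(0.85 f'_c b) = (4.4 − 0.44) × 60/(0.85 × 3 × 10.3) = 9.046 in.
c = a/β₁ = 9.046/0.85 = 10.642 in; ε'_s = 0.003(c − d')/c = 0.0023 ≥ ε_y = 0.0021, so the compression steel yields.
M_n = (A_s − A'_s) f_y (d − a/2) + A'_s f_y (d − d') = 237.6 × (20.5 − 4.523) + 26.4 × (20.5 − 2.6) = 3796.1 + 472.6 = 4268.7 kip·in = 4268.7/12 = 355.73 kip·ft.

M_n ≈ 356 kip·ft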